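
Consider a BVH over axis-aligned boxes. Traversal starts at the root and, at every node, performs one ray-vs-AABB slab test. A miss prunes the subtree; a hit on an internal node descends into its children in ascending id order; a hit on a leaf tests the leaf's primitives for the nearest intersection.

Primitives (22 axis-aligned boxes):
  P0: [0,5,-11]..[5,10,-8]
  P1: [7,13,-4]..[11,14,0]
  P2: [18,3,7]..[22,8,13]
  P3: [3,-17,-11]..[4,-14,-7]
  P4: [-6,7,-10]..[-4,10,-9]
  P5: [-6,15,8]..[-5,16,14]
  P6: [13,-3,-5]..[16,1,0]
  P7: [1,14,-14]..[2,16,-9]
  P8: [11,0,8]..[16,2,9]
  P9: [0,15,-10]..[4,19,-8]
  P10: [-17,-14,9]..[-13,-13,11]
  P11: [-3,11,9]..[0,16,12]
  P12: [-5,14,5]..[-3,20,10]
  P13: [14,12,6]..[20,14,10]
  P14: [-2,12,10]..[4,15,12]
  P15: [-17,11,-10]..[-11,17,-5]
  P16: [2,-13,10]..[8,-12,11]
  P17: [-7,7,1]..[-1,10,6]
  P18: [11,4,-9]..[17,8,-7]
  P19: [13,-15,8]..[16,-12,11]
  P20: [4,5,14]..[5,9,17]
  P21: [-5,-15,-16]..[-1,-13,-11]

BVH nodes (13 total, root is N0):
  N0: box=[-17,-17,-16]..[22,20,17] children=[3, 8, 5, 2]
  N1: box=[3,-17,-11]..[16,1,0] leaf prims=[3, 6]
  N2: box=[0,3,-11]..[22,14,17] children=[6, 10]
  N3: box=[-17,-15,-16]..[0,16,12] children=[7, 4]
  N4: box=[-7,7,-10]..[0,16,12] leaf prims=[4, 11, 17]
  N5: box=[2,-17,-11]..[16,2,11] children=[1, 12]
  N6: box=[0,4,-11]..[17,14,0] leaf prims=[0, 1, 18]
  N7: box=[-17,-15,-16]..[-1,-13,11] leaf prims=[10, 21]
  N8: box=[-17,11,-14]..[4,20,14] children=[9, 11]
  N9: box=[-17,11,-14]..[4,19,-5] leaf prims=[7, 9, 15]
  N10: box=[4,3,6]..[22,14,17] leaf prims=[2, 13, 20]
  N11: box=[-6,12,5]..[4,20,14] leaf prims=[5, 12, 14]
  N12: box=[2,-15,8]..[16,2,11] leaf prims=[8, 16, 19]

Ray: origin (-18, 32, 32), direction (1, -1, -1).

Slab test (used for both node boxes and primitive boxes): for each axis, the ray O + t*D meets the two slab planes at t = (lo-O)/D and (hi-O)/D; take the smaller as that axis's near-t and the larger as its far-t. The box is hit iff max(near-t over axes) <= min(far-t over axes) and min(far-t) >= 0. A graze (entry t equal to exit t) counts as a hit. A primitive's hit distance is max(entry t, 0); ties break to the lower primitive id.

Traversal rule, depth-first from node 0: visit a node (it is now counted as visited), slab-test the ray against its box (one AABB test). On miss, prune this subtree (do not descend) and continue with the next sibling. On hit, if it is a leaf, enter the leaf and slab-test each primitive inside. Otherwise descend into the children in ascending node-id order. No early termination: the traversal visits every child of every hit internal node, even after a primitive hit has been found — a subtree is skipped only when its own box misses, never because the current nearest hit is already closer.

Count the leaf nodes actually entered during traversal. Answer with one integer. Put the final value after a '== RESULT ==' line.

Traverse from the root:
N0 x:[1,40] y:[12,49] z:[15,48] -> hit [15,40], descend [2, 3, 5, 8]
  N2 x:[18,40] y:[18,29] z:[15,43] -> hit [18,29], descend [6, 10]
    N6 x:[18,35] y:[18,28] z:[32,43] -> miss, prune
    N10 x:[22,40] y:[18,29] z:[15,26] -> hit [22,26] leaf, test {P2(miss), P13(miss), P20(miss)}
  N3 x:[1,18] y:[16,47] z:[20,48] -> miss, prune
  N5 x:[20,34] y:[30,49] z:[21,43] -> hit [30,34], descend [1, 12]
    N1 x:[21,34] y:[31,49] z:[32,43] -> hit [32,34] leaf, test {P3(miss), P6@t=32}
    N12 x:[20,34] y:[30,47] z:[21,24] -> miss, prune
  N8 x:[1,22] y:[12,21] z:[18,46] -> hit [18,21], descend [9, 11]
    N9 x:[1,22] y:[13,21] z:[37,46] -> miss, prune
    N11 x:[12,22] y:[12,20] z:[18,27] -> hit [18,20] leaf, test {P5(miss), P12(miss), P14@t=20}

order=[0, 2, 6, 10, 3, 5, 1, 12, 8, 9, 11]  |boxes|=11  |leaves|=3  hit=P14

== RESULT ==
3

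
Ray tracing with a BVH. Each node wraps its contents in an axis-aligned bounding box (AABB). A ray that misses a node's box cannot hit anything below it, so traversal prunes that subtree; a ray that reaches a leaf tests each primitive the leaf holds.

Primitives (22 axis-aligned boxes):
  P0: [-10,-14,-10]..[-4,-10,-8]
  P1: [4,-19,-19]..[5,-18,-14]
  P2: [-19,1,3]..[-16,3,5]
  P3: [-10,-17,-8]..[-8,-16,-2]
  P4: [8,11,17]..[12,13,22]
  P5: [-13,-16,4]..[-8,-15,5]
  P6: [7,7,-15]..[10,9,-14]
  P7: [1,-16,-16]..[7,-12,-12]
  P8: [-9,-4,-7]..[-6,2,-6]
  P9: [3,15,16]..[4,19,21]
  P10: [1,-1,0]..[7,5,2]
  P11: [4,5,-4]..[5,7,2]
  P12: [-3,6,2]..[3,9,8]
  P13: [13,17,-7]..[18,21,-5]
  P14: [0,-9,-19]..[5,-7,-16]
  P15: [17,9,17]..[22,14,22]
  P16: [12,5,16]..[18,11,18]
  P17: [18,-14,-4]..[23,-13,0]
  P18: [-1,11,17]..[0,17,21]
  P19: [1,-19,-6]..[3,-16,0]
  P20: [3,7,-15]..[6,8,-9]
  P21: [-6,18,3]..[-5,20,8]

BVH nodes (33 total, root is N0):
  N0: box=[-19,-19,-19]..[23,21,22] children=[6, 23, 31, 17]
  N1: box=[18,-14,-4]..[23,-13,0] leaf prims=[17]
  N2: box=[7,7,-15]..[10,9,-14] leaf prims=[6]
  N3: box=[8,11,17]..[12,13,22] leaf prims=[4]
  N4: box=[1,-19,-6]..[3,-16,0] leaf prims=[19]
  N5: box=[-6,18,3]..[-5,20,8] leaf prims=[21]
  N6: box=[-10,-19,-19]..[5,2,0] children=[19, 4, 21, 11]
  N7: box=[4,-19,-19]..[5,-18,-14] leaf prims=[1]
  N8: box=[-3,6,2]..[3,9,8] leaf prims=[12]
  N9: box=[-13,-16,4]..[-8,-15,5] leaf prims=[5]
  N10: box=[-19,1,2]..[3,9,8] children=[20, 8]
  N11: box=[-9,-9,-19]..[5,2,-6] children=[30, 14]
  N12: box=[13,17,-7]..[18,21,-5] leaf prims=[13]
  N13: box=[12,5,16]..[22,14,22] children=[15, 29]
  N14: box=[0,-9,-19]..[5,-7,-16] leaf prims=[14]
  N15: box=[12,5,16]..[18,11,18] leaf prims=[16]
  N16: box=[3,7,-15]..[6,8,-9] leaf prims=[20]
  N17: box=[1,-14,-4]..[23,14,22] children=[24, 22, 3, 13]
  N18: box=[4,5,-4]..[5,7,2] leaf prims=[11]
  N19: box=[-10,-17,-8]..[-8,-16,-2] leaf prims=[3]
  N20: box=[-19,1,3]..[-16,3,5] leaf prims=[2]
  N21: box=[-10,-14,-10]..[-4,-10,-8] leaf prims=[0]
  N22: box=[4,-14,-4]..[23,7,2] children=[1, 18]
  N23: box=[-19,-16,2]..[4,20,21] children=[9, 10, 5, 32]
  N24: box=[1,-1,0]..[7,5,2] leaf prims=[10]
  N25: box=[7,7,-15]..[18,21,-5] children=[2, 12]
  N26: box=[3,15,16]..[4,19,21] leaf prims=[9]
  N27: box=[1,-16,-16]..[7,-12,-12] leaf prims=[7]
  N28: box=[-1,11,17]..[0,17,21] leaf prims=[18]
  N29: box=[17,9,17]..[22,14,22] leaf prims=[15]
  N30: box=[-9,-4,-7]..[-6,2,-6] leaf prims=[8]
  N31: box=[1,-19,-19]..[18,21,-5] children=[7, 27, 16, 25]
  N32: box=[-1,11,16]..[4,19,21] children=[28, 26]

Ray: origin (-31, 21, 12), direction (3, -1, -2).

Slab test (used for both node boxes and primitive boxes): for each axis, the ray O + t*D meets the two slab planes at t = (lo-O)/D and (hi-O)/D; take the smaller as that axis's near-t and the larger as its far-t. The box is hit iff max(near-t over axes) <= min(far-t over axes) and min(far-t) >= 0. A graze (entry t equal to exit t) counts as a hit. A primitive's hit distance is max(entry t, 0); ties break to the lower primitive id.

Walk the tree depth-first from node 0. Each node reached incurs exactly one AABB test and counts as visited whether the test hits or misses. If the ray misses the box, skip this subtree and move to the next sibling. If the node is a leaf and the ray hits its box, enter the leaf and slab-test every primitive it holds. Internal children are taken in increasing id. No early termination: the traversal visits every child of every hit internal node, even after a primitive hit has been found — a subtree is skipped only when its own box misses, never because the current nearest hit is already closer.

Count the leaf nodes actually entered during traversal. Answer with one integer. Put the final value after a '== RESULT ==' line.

Trace the traversal:
N0 x:[4,18] y:[0,40] z:[-5,31/2] -> hit [4,31/2], descend [6, 17, 23, 31]
  N6 x:[7,12] y:[19,40] z:[6,31/2] -> miss, prune
  N17 x:[32/3,18] y:[7,35] z:[-5,8] -> miss, prune
  N23 x:[4,35/3] y:[1,37] z:[-9/2,5] -> hit [4,5], descend [5, 9, 10, 32]
    N5 x:[25/3,26/3] y:[1,3] z:[2,9/2] -> miss, prune
    N9 x:[6,23/3] y:[36,37] z:[7/2,4] -> miss, prune
    N10 x:[4,34/3] y:[12,20] z:[2,5] -> miss, prune
    N32 x:[10,35/3] y:[2,10] z:[-9/2,-2] -> miss, prune
  N31 x:[32/3,49/3] y:[0,40] z:[17/2,31/2] -> hit [32/3,31/2], descend [7, 16, 25, 27]
    N7 x:[35/3,12] y:[39,40] z:[13,31/2] -> miss, prune
    N16 x:[34/3,37/3] y:[13,14] z:[21/2,27/2] -> miss, prune
    N25 x:[38/3,49/3] y:[0,14] z:[17/2,27/2] -> hit [38/3,27/2], descend [2, 12]
      N2 x:[38/3,41/3] y:[12,14] z:[13,27/2] -> hit [13,27/2] leaf, test {P6@t=13}
      N12 x:[44/3,49/3] y:[0,4] z:[17/2,19/2] -> miss, prune
    N27 x:[32/3,38/3] y:[33,37] z:[12,14] -> miss, prune

Summary -> nodes [0, 6, 17, 23, 5, 9, 10, 32, 31, 7, 16, 25, 2, 12, 27]; box-tests=15; leaf-entries=1; first=P6

== RESULT ==
1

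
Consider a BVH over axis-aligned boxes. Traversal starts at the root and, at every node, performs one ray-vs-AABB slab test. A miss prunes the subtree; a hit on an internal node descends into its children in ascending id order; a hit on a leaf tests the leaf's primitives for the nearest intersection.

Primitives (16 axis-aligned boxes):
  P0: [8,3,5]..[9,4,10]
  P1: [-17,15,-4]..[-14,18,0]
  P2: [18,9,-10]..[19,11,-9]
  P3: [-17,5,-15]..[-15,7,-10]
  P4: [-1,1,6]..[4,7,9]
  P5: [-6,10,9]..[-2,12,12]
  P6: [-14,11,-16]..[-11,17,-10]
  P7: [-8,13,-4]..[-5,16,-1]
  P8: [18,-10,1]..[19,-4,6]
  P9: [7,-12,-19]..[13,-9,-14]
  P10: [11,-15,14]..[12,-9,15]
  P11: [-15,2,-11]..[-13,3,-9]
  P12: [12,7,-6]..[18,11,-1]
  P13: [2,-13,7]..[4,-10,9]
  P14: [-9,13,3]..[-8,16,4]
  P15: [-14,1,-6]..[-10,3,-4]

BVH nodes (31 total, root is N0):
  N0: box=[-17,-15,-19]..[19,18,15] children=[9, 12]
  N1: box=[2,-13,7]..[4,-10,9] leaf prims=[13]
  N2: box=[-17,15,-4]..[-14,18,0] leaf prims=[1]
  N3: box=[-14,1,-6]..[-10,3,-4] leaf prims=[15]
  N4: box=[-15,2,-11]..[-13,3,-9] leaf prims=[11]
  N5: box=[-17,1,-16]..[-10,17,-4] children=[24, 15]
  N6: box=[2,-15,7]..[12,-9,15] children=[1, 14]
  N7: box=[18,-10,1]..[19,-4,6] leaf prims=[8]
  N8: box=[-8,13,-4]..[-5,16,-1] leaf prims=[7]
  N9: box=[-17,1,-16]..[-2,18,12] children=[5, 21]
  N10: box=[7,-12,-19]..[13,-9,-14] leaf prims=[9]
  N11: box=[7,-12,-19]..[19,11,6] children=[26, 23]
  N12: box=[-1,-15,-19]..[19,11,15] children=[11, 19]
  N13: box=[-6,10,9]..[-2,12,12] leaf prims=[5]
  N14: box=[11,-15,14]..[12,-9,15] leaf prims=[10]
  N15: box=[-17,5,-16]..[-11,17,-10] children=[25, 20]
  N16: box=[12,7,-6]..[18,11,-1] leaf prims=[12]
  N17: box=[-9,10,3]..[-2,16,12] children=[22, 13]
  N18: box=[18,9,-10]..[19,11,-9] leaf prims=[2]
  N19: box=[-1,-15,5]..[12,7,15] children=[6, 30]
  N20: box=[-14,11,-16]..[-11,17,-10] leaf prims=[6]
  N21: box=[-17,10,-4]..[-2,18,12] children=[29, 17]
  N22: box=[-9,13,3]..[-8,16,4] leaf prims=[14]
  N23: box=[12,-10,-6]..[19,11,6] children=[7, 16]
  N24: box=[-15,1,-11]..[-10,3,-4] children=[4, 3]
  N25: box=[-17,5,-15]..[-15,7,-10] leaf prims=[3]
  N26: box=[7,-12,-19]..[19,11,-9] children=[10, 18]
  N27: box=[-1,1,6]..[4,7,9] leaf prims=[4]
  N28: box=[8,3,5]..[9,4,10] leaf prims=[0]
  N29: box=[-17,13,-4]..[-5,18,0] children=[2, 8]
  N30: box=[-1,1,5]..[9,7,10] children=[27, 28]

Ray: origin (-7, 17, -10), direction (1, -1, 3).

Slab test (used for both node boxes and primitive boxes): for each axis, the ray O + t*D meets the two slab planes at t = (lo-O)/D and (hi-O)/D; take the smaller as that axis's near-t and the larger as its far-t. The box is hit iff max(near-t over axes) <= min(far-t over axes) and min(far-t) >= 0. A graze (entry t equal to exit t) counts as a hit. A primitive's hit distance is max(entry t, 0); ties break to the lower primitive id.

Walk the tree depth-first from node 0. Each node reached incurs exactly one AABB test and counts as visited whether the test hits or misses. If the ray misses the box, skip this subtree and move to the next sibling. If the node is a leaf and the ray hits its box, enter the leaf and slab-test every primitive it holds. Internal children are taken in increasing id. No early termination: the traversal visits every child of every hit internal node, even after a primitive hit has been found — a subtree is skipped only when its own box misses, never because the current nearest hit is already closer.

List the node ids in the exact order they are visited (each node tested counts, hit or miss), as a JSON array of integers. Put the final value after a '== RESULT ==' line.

Trace the traversal:
N0 x:[-10,26] y:[-1,32] z:[-3,25/3] -> hit [-1,25/3], descend [9, 12]
  N9 x:[-10,5] y:[-1,16] z:[-2,22/3] -> hit [-1,5], descend [5, 21]
    N5 x:[-10,-3] y:[0,16] z:[-2,2] -> miss, prune
    N21 x:[-10,5] y:[-1,7] z:[2,22/3] -> hit [2,5], descend [17, 29]
      N17 x:[-2,5] y:[1,7] z:[13/3,22/3] -> hit [13/3,5], descend [13, 22]
        N13 x:[1,5] y:[5,7] z:[19/3,22/3] -> miss, prune
        N22 x:[-2,-1] y:[1,4] z:[13/3,14/3] -> miss, prune
      N29 x:[-10,2] y:[-1,4] z:[2,10/3] -> hit [2,2], descend [2, 8]
        N2 x:[-10,-7] y:[-1,2] z:[2,10/3] -> miss, prune
        N8 x:[-1,2] y:[1,4] z:[2,3] -> hit [2,2] leaf, test {P7@t=2}
  N12 x:[6,26] y:[6,32] z:[-3,25/3] -> hit [6,25/3], descend [11, 19]
    N11 x:[14,26] y:[6,29] z:[-3,16/3] -> miss, prune
    N19 x:[6,19] y:[10,32] z:[5,25/3] -> miss, prune

order=[0, 9, 5, 21, 17, 13, 22, 29, 2, 8, 12, 11, 19]  |boxes|=13  |leaves|=1  hit=P7

== RESULT ==
[0, 9, 5, 21, 17, 13, 22, 29, 2, 8, 12, 11, 19]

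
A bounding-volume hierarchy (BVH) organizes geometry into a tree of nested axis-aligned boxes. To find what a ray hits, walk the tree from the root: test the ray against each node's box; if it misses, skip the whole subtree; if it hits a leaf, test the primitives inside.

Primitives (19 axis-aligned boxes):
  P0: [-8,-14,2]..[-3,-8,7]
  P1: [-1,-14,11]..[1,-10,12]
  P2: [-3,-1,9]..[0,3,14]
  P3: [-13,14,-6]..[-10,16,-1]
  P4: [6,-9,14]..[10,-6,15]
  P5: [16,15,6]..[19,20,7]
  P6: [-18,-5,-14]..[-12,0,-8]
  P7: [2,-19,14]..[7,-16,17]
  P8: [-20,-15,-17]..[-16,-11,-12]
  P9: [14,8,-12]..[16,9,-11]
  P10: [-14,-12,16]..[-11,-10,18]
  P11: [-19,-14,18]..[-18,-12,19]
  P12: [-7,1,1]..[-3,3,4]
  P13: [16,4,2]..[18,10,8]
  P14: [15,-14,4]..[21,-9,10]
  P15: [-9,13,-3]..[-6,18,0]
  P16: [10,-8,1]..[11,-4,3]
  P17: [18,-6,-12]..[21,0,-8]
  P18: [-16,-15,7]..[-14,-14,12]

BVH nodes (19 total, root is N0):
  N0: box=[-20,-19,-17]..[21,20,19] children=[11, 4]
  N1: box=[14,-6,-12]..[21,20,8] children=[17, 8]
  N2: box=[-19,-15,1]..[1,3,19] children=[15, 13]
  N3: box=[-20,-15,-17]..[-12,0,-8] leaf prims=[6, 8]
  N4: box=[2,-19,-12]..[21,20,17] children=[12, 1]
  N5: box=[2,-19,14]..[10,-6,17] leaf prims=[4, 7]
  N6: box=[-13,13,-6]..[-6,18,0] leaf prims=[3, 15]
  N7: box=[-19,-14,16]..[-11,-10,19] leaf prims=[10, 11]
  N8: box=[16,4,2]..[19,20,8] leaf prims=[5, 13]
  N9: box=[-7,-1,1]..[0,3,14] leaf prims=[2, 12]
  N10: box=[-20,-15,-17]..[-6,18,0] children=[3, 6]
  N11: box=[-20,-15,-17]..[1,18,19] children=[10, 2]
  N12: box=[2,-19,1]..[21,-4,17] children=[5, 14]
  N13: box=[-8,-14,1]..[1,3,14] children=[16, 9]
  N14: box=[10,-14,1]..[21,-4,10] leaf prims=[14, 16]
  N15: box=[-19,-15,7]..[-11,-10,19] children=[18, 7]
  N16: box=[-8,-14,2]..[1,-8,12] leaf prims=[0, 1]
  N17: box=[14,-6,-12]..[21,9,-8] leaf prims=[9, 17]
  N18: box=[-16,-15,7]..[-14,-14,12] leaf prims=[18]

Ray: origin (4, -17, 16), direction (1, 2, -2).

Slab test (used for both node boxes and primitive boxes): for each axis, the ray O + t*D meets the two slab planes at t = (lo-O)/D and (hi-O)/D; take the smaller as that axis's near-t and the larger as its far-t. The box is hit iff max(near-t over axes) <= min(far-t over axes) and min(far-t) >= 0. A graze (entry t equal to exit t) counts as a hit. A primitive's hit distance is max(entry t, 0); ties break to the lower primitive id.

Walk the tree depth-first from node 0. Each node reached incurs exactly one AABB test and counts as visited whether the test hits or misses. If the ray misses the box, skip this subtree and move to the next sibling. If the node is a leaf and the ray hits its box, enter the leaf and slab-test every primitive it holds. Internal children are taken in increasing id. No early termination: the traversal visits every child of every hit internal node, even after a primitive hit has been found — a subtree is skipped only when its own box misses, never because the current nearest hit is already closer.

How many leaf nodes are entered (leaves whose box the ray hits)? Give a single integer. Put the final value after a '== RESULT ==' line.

Trace the traversal:
N0 x:[-24,17] y:[-1,37/2] z:[-3/2,33/2] -> hit [-1,33/2], descend [4, 11]
  N4 x:[-2,17] y:[-1,37/2] z:[-1/2,14] -> hit [-1/2,14], descend [1, 12]
    N1 x:[10,17] y:[11/2,37/2] z:[4,14] -> hit [10,14], descend [8, 17]
      N8 x:[12,15] y:[21/2,37/2] z:[4,7] -> miss, prune
      N17 x:[10,17] y:[11/2,13] z:[12,14] -> hit [12,13] leaf, test {P9(miss), P17(miss)}
    N12 x:[-2,17] y:[-1,13/2] z:[-1/2,15/2] -> hit [-1/2,13/2], descend [5, 14]
      N5 x:[-2,6] y:[-1,11/2] z:[-1/2,1] -> hit [-1/2,1] leaf, test {P4(miss), P7@t=0}
      N14 x:[6,17] y:[3/2,13/2] z:[3,15/2] -> hit [6,13/2] leaf, test {P14(miss), P16@t=13/2}
  N11 x:[-24,-3] y:[1,35/2] z:[-3/2,33/2] -> miss, prune

Visited [0, 4, 1, 8, 17, 12, 5, 14, 11]. Tests: 9 box, 3 leaf. Nearest: P7.

== RESULT ==
3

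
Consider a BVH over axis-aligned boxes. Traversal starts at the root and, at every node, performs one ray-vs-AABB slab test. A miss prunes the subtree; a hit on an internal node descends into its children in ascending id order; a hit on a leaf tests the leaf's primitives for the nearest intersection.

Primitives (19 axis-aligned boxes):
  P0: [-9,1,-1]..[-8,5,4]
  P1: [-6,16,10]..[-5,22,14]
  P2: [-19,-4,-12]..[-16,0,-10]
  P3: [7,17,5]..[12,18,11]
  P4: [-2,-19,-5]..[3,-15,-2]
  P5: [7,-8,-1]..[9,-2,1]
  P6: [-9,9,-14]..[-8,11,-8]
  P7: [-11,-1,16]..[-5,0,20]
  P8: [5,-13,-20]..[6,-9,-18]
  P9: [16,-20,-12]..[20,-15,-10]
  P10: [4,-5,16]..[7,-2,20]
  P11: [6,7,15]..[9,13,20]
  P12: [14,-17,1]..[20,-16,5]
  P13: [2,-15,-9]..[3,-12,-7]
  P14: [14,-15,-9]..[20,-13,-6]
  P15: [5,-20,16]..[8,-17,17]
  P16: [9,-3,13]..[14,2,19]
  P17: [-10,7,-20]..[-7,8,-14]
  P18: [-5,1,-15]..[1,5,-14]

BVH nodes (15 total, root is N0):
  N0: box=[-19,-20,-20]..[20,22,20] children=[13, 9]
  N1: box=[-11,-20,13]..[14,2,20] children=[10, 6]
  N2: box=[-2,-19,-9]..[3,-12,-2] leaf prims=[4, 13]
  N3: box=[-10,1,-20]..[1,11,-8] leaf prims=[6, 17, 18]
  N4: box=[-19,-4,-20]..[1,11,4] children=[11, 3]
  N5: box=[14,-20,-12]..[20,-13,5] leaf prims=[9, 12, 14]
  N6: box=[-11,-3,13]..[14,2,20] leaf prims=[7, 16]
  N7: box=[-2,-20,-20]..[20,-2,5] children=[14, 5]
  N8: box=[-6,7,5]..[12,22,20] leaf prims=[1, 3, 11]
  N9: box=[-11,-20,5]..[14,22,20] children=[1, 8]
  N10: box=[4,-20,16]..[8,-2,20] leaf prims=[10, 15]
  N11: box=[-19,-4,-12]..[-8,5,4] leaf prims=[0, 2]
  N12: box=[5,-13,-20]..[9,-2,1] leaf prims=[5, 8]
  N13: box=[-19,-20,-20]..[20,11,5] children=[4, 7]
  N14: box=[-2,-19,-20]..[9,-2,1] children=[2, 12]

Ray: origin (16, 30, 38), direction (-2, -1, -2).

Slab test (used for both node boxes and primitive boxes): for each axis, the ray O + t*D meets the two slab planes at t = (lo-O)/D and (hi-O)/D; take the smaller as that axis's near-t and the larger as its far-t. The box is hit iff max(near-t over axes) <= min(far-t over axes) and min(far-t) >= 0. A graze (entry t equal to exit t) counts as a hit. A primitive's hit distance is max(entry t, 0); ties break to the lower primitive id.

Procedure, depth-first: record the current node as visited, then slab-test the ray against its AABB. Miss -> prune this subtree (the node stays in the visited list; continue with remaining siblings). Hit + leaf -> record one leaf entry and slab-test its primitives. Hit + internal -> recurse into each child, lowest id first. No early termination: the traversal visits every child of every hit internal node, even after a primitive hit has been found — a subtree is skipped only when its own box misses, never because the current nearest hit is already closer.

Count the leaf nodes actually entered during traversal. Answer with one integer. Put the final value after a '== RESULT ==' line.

Traverse from the root:
N0 x:[-2,35/2] y:[8,50] z:[9,29] -> hit [9,35/2], descend [9, 13]
  N9 x:[1,27/2] y:[8,50] z:[9,33/2] -> hit [9,27/2], descend [1, 8]
    N1 x:[1,27/2] y:[28,50] z:[9,25/2] -> miss, prune
    N8 x:[2,11] y:[8,23] z:[9,33/2] -> hit [9,11] leaf, test {P1(miss), P3(miss), P11(miss)}
  N13 x:[-2,35/2] y:[19,50] z:[33/2,29] -> miss, prune

Summary -> nodes [0, 9, 1, 8, 13]; box-tests=5; leaf-entries=1; first=miss

== RESULT ==
1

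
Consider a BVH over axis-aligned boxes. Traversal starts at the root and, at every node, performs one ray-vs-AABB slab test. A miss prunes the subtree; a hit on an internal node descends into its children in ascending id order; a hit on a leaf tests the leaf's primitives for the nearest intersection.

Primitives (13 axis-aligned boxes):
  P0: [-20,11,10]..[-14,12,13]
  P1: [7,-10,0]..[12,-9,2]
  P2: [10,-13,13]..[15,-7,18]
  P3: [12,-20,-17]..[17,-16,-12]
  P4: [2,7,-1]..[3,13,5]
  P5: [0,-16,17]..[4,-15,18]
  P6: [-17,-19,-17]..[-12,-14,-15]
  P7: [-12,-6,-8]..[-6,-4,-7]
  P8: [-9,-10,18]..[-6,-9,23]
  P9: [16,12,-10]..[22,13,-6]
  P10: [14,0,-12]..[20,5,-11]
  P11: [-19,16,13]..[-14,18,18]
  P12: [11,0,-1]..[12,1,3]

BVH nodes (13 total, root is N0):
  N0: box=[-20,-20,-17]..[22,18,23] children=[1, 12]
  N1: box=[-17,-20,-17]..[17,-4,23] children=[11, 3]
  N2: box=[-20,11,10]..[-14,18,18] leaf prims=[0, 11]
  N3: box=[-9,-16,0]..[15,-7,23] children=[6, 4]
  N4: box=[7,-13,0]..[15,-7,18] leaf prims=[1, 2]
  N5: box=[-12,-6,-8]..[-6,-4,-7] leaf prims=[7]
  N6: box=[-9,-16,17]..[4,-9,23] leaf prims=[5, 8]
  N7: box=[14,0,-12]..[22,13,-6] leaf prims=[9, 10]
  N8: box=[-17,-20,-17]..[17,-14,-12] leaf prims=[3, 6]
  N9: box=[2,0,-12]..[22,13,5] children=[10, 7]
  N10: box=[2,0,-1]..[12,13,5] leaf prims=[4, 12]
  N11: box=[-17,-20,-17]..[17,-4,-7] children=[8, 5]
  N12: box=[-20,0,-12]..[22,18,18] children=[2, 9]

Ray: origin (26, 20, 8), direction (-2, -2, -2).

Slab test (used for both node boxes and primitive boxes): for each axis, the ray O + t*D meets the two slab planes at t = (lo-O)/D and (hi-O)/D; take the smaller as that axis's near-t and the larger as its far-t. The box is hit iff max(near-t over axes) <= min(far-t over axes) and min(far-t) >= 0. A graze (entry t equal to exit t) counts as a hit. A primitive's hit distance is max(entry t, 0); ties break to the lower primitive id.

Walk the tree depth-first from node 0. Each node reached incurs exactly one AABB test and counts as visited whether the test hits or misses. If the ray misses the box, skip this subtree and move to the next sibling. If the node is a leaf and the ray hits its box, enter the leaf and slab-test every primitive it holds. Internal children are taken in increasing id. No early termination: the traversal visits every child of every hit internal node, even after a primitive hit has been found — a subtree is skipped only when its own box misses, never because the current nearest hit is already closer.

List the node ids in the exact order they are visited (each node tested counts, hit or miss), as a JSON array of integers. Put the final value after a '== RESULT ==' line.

Traverse from the root:
N0 x:[2,23] y:[1,20] z:[-15/2,25/2] -> hit [2,25/2], descend [1, 12]
  N1 x:[9/2,43/2] y:[12,20] z:[-15/2,25/2] -> hit [12,25/2], descend [3, 11]
    N3 x:[11/2,35/2] y:[27/2,18] z:[-15/2,4] -> miss, prune
    N11 x:[9/2,43/2] y:[12,20] z:[15/2,25/2] -> hit [12,25/2], descend [5, 8]
      N5 x:[16,19] y:[12,13] z:[15/2,8] -> miss, prune
      N8 x:[9/2,43/2] y:[17,20] z:[10,25/2] -> miss, prune
  N12 x:[2,23] y:[1,10] z:[-5,10] -> hit [2,10], descend [2, 9]
    N2 x:[20,23] y:[1,9/2] z:[-5,-1] -> miss, prune
    N9 x:[2,12] y:[7/2,10] z:[3/2,10] -> hit [7/2,10], descend [7, 10]
      N7 x:[2,6] y:[7/2,10] z:[7,10] -> miss, prune
      N10 x:[7,12] y:[7/2,10] z:[3/2,9/2] -> miss, prune

order=[0, 1, 3, 11, 5, 8, 12, 2, 9, 7, 10]  |boxes|=11  |leaves|=0  hit=miss

== RESULT ==
[0, 1, 3, 11, 5, 8, 12, 2, 9, 7, 10]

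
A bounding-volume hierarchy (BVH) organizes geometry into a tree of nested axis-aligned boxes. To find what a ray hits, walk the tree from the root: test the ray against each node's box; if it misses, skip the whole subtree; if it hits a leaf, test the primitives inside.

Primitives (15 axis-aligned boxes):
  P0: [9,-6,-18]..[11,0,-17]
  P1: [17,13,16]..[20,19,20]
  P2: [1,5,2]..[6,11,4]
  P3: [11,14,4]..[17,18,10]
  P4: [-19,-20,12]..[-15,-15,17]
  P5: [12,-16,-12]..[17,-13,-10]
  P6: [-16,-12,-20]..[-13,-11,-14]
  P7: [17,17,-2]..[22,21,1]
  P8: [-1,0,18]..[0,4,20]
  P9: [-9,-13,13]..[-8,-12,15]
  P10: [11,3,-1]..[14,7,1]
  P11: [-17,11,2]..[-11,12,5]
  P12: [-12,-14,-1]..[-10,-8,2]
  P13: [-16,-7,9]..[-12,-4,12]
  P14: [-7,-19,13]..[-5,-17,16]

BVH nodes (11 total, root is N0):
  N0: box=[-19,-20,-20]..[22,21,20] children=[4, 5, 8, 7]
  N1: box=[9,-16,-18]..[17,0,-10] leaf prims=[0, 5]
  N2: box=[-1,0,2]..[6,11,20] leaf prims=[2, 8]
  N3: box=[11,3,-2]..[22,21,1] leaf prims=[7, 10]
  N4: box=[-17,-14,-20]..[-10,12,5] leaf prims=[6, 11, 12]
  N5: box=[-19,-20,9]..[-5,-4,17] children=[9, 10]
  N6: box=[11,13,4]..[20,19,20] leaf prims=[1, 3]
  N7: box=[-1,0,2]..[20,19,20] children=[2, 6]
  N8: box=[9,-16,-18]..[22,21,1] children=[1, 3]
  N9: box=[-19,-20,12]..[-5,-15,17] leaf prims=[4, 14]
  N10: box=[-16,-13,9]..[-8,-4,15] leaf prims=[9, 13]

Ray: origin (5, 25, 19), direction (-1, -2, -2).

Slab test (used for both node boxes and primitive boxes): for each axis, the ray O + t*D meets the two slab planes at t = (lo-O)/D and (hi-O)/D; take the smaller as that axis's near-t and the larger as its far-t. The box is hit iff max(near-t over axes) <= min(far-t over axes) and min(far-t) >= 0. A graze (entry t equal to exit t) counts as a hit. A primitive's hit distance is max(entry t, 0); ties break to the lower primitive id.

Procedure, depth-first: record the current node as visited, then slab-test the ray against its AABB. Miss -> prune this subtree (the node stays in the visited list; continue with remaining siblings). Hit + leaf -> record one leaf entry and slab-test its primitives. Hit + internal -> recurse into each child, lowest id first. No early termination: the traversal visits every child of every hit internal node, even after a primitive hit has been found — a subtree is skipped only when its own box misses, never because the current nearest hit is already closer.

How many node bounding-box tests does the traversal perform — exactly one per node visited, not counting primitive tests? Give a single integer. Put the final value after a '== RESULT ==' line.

Trace the traversal:
N0 x:[-17,24] y:[2,45/2] z:[-1/2,39/2] -> hit [2,39/2], descend [4, 5, 7, 8]
  N4 x:[15,22] y:[13/2,39/2] z:[7,39/2] -> hit [15,39/2] leaf, test {P6@t=18, P11(miss), P12(miss)}
  N5 x:[10,24] y:[29/2,45/2] z:[1,5] -> miss, prune
  N7 x:[-15,6] y:[3,25/2] z:[-1/2,17/2] -> hit [3,6], descend [2, 6]
    N2 x:[-1,6] y:[7,25/2] z:[-1/2,17/2] -> miss, prune
    N6 x:[-15,-6] y:[3,6] z:[-1/2,15/2] -> miss, prune
  N8 x:[-17,-4] y:[2,41/2] z:[9,37/2] -> miss, prune

7 AABB tests over nodes [0, 4, 5, 7, 2, 6, 8]; 1 leaf entered; closest P6.

== RESULT ==
7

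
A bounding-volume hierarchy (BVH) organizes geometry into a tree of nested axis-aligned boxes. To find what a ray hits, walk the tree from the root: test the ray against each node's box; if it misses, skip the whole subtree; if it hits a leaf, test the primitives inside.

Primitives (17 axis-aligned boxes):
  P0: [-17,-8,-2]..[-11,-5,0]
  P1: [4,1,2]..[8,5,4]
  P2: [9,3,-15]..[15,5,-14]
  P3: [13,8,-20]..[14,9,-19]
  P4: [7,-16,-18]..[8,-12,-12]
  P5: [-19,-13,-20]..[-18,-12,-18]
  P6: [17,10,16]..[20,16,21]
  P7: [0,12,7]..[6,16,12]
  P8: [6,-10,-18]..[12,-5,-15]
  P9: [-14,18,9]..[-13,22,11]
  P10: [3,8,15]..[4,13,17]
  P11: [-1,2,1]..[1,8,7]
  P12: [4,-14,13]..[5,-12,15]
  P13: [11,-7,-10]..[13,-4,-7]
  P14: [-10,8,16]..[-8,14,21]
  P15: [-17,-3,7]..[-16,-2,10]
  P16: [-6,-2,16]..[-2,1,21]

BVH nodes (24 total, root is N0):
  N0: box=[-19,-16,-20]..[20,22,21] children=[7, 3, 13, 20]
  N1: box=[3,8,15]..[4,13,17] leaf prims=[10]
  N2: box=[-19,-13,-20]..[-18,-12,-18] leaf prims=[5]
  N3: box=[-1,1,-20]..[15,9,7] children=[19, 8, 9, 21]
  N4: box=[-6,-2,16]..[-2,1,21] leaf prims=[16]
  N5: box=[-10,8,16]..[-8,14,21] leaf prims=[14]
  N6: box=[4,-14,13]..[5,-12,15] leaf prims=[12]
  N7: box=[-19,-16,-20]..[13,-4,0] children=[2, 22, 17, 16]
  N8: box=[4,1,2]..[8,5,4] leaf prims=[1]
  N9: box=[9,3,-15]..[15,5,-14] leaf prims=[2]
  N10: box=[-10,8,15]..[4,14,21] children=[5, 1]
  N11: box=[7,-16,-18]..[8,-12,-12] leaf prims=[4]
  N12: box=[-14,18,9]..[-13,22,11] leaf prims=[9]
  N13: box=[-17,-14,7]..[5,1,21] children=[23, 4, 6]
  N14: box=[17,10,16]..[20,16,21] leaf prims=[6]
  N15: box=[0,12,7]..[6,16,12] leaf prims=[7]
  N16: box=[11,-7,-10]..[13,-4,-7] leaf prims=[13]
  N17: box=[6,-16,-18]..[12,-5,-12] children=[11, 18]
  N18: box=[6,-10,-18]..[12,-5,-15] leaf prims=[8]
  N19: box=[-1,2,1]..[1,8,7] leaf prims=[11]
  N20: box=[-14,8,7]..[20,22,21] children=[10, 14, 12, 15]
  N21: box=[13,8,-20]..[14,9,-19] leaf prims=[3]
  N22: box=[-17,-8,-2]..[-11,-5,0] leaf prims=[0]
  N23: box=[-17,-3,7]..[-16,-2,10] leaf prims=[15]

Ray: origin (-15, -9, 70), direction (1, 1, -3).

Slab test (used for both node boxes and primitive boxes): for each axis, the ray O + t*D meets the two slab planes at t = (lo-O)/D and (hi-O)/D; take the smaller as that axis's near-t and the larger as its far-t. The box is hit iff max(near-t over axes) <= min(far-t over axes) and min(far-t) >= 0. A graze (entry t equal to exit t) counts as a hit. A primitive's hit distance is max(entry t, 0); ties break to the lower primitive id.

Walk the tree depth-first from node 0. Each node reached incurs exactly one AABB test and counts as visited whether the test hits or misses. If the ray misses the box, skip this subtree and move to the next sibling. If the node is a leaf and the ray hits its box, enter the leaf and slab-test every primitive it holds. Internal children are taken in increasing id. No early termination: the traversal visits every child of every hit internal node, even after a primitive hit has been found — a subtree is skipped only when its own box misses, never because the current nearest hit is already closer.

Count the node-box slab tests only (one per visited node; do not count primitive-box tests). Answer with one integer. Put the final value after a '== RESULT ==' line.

Traverse from the root:
N0 x:[-4,35] y:[-7,31] z:[49/3,30] -> hit [49/3,30], descend [3, 7, 13, 20]
  N3 x:[14,30] y:[10,18] z:[21,30] -> miss, prune
  N7 x:[-4,28] y:[-7,5] z:[70/3,30] -> miss, prune
  N13 x:[-2,20] y:[-5,10] z:[49/3,21] -> miss, prune
  N20 x:[1,35] y:[17,31] z:[49/3,21] -> hit [17,21], descend [10, 12, 14, 15]
    N10 x:[5,19] y:[17,23] z:[49/3,55/3] -> hit [17,55/3], descend [1, 5]
      N1 x:[18,19] y:[17,22] z:[53/3,55/3] -> hit [18,55/3] leaf, test {P10@t=18}
      N5 x:[5,7] y:[17,23] z:[49/3,18] -> miss, prune
    N12 x:[1,2] y:[27,31] z:[59/3,61/3] -> miss, prune
    N14 x:[32,35] y:[19,25] z:[49/3,18] -> miss, prune
    N15 x:[15,21] y:[21,25] z:[58/3,21] -> hit [21,21] leaf, test {P7@t=21}

Visited [0, 3, 7, 13, 20, 10, 1, 5, 12, 14, 15]. Tests: 11 box, 2 leaf. Nearest: P10.

== RESULT ==
11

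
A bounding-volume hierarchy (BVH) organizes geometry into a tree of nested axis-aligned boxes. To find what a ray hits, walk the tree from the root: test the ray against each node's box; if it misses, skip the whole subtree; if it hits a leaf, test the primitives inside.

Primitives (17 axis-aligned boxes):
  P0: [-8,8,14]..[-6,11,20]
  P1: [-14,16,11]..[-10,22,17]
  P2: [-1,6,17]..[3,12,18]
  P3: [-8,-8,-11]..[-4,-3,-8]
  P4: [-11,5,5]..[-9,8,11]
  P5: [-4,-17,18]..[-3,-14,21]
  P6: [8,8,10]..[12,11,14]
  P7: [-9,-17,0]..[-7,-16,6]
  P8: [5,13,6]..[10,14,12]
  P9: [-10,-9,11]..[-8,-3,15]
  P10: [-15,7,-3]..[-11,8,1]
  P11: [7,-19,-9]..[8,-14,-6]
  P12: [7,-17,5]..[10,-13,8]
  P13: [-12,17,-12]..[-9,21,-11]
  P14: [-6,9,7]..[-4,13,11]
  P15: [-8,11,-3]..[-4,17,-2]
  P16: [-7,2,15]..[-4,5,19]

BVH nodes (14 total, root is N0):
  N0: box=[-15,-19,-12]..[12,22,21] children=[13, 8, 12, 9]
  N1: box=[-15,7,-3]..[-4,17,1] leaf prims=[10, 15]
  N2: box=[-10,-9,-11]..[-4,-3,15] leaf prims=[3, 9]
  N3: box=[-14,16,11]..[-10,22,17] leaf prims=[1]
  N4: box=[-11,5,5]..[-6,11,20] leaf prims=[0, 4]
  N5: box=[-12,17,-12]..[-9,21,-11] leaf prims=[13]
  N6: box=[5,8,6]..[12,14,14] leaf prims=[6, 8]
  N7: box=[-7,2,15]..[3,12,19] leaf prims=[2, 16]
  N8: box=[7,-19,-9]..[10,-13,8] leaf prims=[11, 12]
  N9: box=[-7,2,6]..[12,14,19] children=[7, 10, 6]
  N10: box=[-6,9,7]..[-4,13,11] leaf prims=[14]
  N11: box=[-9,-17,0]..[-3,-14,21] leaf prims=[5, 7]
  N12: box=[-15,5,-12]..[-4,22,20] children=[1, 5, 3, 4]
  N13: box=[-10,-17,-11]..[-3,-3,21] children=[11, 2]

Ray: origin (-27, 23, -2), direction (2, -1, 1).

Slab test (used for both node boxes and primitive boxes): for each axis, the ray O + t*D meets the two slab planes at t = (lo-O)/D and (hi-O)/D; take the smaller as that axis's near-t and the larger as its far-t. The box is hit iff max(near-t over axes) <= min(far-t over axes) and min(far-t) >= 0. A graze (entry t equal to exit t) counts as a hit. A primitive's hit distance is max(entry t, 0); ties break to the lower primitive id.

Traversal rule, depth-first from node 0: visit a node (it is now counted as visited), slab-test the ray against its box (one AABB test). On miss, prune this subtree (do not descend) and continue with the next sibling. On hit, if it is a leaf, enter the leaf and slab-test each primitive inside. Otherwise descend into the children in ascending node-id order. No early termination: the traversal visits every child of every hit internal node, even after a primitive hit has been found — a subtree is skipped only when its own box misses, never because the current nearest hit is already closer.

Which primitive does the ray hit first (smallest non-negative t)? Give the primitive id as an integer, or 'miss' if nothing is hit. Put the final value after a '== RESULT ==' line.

Walk:
N0 x:[6,39/2] y:[1,42] z:[-10,23] -> hit [6,39/2], descend [8, 9, 12, 13]
  N8 x:[17,37/2] y:[36,42] z:[-7,10] -> miss, prune
  N9 x:[10,39/2] y:[9,21] z:[8,21] -> hit [10,39/2], descend [6, 7, 10]
    N6 x:[16,39/2] y:[9,15] z:[8,16] -> miss, prune
    N7 x:[10,15] y:[11,21] z:[17,21] -> miss, prune
    N10 x:[21/2,23/2] y:[10,14] z:[9,13] -> hit [21/2,23/2] leaf, test {P14@t=21/2}
  N12 x:[6,23/2] y:[1,18] z:[-10,22] -> hit [6,23/2], descend [1, 3, 4, 5]
    N1 x:[6,23/2] y:[6,16] z:[-1,3] -> miss, prune
    N3 x:[13/2,17/2] y:[1,7] z:[13,19] -> miss, prune
    N4 x:[8,21/2] y:[12,18] z:[7,22] -> miss, prune
    N5 x:[15/2,9] y:[2,6] z:[-10,-9] -> miss, prune
  N13 x:[17/2,12] y:[26,40] z:[-9,23] -> miss, prune

12 AABB tests over nodes [0, 8, 9, 6, 7, 10, 12, 1, 3, 4, 5, 13]; 1 leaf entered; closest P14.

== RESULT ==
14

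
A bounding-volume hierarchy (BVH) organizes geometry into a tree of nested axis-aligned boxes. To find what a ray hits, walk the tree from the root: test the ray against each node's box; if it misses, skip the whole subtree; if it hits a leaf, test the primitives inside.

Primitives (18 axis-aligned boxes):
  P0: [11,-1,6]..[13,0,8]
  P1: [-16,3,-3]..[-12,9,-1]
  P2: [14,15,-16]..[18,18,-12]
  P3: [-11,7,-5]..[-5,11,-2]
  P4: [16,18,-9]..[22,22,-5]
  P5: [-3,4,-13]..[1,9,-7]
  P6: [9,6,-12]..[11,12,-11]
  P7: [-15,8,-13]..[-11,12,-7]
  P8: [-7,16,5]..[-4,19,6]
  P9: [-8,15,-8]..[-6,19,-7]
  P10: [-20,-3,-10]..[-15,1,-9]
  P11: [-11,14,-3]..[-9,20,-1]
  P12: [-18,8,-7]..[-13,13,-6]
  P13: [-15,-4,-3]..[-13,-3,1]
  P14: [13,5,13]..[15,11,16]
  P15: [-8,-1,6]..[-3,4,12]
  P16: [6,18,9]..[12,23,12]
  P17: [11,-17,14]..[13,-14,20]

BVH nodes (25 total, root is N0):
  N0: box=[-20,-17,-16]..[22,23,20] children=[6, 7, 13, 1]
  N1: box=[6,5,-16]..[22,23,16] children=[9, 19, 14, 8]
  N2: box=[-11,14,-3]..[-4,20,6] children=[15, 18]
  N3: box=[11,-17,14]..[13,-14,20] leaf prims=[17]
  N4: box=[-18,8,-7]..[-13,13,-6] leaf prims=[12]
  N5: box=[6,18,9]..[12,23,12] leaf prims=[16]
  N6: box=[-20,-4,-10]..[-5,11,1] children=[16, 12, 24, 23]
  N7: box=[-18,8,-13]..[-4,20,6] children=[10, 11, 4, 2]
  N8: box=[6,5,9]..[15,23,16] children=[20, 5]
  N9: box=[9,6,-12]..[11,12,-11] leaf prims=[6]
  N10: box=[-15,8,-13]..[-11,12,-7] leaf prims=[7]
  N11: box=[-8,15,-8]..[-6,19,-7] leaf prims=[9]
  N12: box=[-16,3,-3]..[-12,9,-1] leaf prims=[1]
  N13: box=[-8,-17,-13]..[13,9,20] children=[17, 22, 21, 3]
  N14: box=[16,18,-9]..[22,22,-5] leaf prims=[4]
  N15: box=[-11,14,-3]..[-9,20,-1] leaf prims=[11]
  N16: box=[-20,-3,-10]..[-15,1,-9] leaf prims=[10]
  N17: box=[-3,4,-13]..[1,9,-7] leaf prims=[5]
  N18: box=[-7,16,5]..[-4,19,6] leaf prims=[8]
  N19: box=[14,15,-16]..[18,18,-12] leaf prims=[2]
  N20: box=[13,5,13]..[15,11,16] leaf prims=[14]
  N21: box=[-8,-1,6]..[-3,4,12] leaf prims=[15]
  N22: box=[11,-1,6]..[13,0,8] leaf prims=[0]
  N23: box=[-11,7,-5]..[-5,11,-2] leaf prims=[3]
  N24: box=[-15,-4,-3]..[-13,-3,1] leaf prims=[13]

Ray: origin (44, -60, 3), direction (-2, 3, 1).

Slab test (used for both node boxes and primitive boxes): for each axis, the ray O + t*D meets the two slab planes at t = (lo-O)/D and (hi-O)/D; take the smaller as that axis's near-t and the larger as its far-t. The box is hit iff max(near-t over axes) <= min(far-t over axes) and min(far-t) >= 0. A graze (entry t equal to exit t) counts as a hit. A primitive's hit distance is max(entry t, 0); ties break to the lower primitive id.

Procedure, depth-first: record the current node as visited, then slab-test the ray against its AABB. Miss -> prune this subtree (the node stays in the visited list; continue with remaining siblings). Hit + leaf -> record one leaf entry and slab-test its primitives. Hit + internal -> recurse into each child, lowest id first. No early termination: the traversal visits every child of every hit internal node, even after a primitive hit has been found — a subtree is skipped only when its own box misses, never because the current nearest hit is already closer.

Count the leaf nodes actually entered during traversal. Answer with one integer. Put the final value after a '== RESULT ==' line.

Walk:
N0 x:[11,32] y:[43/3,83/3] z:[-19,17] -> hit [43/3,17], descend [1, 6, 7, 13]
  N1 x:[11,19] y:[65/3,83/3] z:[-19,13] -> miss, prune
  N6 x:[49/2,32] y:[56/3,71/3] z:[-13,-2] -> miss, prune
  N7 x:[24,31] y:[68/3,80/3] z:[-16,3] -> miss, prune
  N13 x:[31/2,26] y:[43/3,23] z:[-16,17] -> hit [31/2,17], descend [3, 17, 21, 22]
    N3 x:[31/2,33/2] y:[43/3,46/3] z:[11,17] -> miss, prune
    N17 x:[43/2,47/2] y:[64/3,23] z:[-16,-10] -> miss, prune
    N21 x:[47/2,26] y:[59/3,64/3] z:[3,9] -> miss, prune
    N22 x:[31/2,33/2] y:[59/3,20] z:[3,5] -> miss, prune

9 AABB tests over nodes [0, 1, 6, 7, 13, 3, 17, 21, 22]; 0 leaves entered; closest miss.

== RESULT ==
0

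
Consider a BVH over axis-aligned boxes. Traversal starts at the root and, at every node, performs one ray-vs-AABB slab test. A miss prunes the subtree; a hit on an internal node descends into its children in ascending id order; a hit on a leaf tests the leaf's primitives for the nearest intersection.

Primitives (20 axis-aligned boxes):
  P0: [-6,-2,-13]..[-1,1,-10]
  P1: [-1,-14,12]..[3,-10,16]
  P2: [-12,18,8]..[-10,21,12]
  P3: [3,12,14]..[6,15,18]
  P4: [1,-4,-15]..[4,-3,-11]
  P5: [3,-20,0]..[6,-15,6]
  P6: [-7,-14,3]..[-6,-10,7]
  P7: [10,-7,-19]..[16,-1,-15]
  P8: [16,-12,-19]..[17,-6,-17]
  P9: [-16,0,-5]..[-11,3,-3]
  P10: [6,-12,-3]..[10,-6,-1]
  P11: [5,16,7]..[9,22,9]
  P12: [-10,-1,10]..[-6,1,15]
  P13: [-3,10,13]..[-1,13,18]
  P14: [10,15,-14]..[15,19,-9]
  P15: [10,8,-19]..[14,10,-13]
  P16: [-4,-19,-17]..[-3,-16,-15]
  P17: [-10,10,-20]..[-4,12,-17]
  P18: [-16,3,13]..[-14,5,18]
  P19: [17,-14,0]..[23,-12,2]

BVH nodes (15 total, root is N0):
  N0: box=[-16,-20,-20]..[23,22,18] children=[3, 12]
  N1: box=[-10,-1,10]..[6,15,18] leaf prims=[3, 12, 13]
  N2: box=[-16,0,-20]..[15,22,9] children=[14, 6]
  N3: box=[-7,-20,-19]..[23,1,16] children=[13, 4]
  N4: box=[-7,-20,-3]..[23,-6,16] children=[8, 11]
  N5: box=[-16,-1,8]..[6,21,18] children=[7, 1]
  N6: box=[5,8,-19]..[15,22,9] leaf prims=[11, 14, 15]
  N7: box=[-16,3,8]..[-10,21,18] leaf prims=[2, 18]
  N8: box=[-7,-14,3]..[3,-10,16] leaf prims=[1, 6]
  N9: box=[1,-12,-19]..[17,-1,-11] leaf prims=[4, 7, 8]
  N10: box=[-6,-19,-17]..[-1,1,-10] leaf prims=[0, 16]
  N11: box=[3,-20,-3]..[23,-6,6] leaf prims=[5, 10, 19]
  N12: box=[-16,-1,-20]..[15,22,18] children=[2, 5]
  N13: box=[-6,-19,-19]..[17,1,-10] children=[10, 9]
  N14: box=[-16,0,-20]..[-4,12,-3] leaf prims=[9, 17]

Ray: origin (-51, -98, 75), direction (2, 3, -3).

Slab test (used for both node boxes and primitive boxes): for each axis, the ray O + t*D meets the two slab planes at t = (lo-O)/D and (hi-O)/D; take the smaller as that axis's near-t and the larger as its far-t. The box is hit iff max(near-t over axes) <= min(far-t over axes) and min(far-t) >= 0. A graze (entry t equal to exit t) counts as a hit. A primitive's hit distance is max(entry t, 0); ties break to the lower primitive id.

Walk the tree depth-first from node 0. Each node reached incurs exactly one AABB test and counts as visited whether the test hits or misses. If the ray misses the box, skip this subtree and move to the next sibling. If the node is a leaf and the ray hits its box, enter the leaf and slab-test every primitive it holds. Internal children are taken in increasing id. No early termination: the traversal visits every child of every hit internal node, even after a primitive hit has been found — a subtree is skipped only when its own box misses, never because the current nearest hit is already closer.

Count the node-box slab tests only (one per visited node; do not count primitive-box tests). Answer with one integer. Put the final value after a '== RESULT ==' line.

Traverse from the root:
N0 x:[35/2,37] y:[26,40] z:[19,95/3] -> hit [26,95/3], descend [3, 12]
  N3 x:[22,37] y:[26,33] z:[59/3,94/3] -> hit [26,94/3], descend [4, 13]
    N4 x:[22,37] y:[26,92/3] z:[59/3,26] -> hit [26,26], descend [8, 11]
      N8 x:[22,27] y:[28,88/3] z:[59/3,24] -> miss, prune
      N11 x:[27,37] y:[26,92/3] z:[23,26] -> miss, prune
    N13 x:[45/2,34] y:[79/3,33] z:[85/3,94/3] -> hit [85/3,94/3], descend [9, 10]
      N9 x:[26,34] y:[86/3,97/3] z:[86/3,94/3] -> hit [86/3,94/3] leaf, test {P4(miss), P7@t=61/2, P8(miss)}
      N10 x:[45/2,25] y:[79/3,33] z:[85/3,92/3] -> miss, prune
  N12 x:[35/2,33] y:[97/3,40] z:[19,95/3] -> miss, prune

Visited [0, 3, 4, 8, 11, 13, 9, 10, 12]. Tests: 9 box, 1 leaf. Nearest: P7.

== RESULT ==
9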